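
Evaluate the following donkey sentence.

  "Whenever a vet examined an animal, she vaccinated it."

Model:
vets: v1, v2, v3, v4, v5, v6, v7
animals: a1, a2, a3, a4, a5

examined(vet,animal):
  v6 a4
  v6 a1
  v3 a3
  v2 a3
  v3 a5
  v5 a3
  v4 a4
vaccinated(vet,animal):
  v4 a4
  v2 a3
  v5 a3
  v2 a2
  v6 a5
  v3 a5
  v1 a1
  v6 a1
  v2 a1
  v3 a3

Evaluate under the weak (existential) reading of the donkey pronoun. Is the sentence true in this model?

True

"it" takes "an animal" as antecedent — a donkey pronoun bound across the clause boundary.
Weak reading: every vet v with some examined-animal has at least one examined-animal a such that vaccinated(v,a).
Per vet: v2:✓  v3:✓  v4:✓  v5:✓  v6:✓
Every vet in the restrictor has a witness.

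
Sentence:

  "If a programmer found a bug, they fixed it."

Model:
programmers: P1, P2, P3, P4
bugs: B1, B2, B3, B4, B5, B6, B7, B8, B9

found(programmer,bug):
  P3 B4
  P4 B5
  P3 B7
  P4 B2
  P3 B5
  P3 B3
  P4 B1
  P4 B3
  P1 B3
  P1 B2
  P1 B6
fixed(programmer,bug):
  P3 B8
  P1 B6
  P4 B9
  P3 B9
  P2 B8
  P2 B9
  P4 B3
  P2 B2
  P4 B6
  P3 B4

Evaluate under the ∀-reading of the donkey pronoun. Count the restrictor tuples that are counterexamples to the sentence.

8

"it" takes "a bug" as antecedent — a donkey pronoun bound across the clause boundary.
Strong reading: for every (p,b) with found(p,b), fixed(p,b).
Restrictor pairs: (P1,B2) ✗  (P1,B3) ✗  (P1,B6) ✓  (P3,B3) ✗  (P3,B4) ✓  (P3,B5) ✗  (P3,B7) ✗  (P4,B1) ✗  (P4,B2) ✗  (P4,B3) ✓  (P4,B5) ✗
Counterexamples (restrictor pairs failing the scope): 8.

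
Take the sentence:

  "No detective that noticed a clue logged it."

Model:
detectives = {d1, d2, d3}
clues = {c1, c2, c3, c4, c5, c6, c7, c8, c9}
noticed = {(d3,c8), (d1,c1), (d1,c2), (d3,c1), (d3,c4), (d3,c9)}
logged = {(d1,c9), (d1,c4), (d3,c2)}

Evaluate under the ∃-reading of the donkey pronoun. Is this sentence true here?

"it" takes "a clue" as antecedent — a donkey pronoun bound across the clause boundary.
Truth condition: for no (d,c) with noticed(d,c) does logged(d,c) hold.
Restrictor pairs — does the scope hold? (d1,c1):fails  (d1,c2):fails  (d3,c1):fails  (d3,c4):fails  (d3,c8):fails  (d3,c9):fails
Scope holds for no restrictor pair, so the sentence is true.

True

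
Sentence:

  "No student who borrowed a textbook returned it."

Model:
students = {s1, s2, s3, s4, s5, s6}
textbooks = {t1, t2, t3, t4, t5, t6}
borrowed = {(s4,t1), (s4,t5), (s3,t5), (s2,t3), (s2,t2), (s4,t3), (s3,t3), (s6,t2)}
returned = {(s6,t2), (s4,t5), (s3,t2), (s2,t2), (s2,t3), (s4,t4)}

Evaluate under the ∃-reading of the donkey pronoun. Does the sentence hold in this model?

False

"it" takes "a textbook" as antecedent — a donkey pronoun bound across the clause boundary.
Truth condition: for no (s,t) with borrowed(s,t) does returned(s,t) hold.
Restrictor pairs — does the scope hold? (s2,t2):holds  (s2,t3):holds  (s3,t3):fails  (s3,t5):fails  (s4,t1):fails  (s4,t3):fails  (s4,t5):holds  (s6,t2):holds
Scope holds for 4 pair(s), so the sentence is false.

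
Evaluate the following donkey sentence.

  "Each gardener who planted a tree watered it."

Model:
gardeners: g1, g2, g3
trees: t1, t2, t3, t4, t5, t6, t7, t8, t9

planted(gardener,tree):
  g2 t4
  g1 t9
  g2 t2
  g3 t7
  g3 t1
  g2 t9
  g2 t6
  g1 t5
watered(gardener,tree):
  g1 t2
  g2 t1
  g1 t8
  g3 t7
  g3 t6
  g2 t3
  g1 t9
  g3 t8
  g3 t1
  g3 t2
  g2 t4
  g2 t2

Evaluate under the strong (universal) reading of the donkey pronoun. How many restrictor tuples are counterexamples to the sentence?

3

"it" takes "a tree" as antecedent — a donkey pronoun bound across the clause boundary.
Strong reading: for every (g,t) with planted(g,t), watered(g,t).
Restrictor pairs: (g1,t5) ✗  (g1,t9) ✓  (g2,t2) ✓  (g2,t4) ✓  (g2,t6) ✗  (g2,t9) ✗  (g3,t1) ✓  (g3,t7) ✓
Counterexamples (restrictor pairs failing the scope): 3.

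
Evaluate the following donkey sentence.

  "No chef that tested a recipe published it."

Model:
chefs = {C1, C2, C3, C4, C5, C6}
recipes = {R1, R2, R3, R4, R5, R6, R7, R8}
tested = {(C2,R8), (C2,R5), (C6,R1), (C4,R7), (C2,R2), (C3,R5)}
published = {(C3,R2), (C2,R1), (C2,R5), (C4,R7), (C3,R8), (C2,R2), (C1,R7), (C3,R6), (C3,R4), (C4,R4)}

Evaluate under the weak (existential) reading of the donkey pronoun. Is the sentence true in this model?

"it" takes "a recipe" as antecedent — a donkey pronoun bound across the clause boundary.
Truth condition: for no (c,r) with tested(c,r) does published(c,r) hold.
Restrictor pairs — does the scope hold? (C2,R2):holds  (C2,R5):holds  (C2,R8):fails  (C3,R5):fails  (C4,R7):holds  (C6,R1):fails
Scope holds for 3 pair(s), so the sentence is false.

False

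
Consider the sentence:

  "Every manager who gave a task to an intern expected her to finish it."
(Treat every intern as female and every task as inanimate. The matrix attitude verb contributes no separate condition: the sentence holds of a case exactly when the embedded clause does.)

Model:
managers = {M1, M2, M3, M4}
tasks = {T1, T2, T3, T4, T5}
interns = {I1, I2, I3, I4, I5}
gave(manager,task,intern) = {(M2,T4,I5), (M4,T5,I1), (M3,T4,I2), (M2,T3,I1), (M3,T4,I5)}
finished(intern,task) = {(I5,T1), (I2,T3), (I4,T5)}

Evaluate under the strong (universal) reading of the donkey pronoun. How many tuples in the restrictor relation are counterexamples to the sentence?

5

"her" takes "an intern" as antecedent and "it" takes "a task"; both are donkey pronouns co-varying with the restrictor.
Strong reading: for every (m,t,i) with gave(m,t,i), finished(i,t).
Restrictor triples: (M2,T3,I1)→finished(I1,T3) ✗  (M2,T4,I5)→finished(I5,T4) ✗  (M3,T4,I2)→finished(I2,T4) ✗  (M3,T4,I5)→finished(I5,T4) ✗  (M4,T5,I1)→finished(I1,T5) ✗
Counterexamples (restrictor triples failing the scope): 5.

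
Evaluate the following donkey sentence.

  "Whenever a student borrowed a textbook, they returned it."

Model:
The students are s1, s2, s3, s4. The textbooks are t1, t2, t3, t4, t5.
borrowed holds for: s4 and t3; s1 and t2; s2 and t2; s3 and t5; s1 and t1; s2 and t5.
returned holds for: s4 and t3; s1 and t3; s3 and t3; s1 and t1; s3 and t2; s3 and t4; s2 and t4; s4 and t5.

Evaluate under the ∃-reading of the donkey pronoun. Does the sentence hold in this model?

"it" takes "a textbook" as antecedent — a donkey pronoun bound across the clause boundary.
Weak reading: every student s with some borrowed-textbook has at least one borrowed-textbook t such that returned(s,t).
Per student: s1:✓  s2:✗  s3:✗  s4:✓
s2 has no witness among its borrowed-textbooks.

False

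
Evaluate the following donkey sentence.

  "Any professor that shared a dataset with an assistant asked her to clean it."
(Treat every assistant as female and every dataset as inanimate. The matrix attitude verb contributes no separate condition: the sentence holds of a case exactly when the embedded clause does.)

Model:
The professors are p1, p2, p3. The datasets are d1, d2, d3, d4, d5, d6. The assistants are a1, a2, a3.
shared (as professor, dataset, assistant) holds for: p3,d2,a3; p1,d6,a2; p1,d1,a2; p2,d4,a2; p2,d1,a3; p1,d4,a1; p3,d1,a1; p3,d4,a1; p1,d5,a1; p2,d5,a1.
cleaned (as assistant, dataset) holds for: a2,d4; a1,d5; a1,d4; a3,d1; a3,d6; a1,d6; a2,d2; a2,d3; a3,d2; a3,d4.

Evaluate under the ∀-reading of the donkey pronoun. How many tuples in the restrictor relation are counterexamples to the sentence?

"her" takes "an assistant" as antecedent and "it" takes "a dataset"; both are donkey pronouns co-varying with the restrictor.
Strong reading: for every (p,d,a) with shared(p,d,a), cleaned(a,d).
Restrictor triples: (p1,d1,a2)→cleaned(a2,d1) ✗  (p1,d4,a1)→cleaned(a1,d4) ✓  (p1,d5,a1)→cleaned(a1,d5) ✓  (p1,d6,a2)→cleaned(a2,d6) ✗  (p2,d1,a3)→cleaned(a3,d1) ✓  (p2,d4,a2)→cleaned(a2,d4) ✓  (p2,d5,a1)→cleaned(a1,d5) ✓  (p3,d1,a1)→cleaned(a1,d1) ✗  (p3,d2,a3)→cleaned(a3,d2) ✓  (p3,d4,a1)→cleaned(a1,d4) ✓
Counterexamples (restrictor triples failing the scope): 3.

3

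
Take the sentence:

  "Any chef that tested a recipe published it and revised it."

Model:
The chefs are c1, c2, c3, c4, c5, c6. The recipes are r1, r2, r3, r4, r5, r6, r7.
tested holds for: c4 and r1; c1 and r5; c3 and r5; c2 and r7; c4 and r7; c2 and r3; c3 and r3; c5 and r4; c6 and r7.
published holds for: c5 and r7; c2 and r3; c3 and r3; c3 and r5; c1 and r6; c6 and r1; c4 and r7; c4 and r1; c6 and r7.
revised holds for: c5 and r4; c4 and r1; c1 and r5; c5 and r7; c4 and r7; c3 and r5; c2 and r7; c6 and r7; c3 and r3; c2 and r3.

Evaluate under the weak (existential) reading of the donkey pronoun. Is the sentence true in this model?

False

"it" takes "a recipe" as antecedent — a donkey pronoun bound across the clause boundary.
Weak reading: every chef c with some tested-recipe has at least one tested-recipe r such that published(c,r) ∧ revised(c,r).
Per chef: c1:✗  c2:✓  c3:✓  c4:✓  c5:✗  c6:✓
c1 has no witness among its tested-recipes.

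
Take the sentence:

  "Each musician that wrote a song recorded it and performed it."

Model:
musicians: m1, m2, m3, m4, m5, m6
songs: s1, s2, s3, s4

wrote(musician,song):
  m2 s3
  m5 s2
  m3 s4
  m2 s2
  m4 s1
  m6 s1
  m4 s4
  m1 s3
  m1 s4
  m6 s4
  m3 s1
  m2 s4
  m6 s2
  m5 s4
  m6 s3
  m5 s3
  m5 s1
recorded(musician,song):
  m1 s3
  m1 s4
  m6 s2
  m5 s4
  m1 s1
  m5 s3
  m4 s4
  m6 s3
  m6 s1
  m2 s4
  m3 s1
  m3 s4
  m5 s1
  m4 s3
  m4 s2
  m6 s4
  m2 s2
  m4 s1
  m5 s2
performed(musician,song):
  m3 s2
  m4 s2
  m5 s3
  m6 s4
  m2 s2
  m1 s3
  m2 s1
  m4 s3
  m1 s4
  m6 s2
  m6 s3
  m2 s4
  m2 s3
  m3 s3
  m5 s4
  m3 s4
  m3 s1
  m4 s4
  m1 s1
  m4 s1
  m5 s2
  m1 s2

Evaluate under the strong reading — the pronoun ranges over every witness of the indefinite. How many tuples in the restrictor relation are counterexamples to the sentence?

3

"it" takes "a song" as antecedent — a donkey pronoun bound across the clause boundary.
Strong reading: for every (m,s) with wrote(m,s), recorded(m,s) ∧ performed(m,s).
Restrictor pairs: (m1,s3) ✓  (m1,s4) ✓  (m2,s2) ✓  (m2,s3) ✗  (m2,s4) ✓  (m3,s1) ✓  (m3,s4) ✓  (m4,s1) ✓  (m4,s4) ✓  (m5,s1) ✗  (m5,s2) ✓  (m5,s3) ✓  (m5,s4) ✓  (m6,s1) ✗  (m6,s2) ✓  (m6,s3) ✓  (m6,s4) ✓
Counterexamples (restrictor pairs failing the scope): 3.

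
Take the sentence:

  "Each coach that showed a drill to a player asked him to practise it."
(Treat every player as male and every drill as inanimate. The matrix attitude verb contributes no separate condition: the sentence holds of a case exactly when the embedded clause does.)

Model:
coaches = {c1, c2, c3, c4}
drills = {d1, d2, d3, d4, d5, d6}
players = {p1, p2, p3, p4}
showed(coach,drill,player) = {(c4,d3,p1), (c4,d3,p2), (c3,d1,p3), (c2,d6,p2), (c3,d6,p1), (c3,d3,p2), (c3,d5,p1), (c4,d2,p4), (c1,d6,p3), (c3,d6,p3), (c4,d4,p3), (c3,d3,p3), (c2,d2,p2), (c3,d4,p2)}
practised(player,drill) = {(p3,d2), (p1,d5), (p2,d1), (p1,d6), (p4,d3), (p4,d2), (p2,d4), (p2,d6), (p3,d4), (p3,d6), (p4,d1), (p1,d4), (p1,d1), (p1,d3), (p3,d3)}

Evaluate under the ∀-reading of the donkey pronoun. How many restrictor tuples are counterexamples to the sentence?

4

"him" takes "a player" as antecedent and "it" takes "a drill"; both are donkey pronouns co-varying with the restrictor.
Strong reading: for every (c,d,p) with showed(c,d,p), practised(p,d).
Restrictor triples: (c1,d6,p3)→practised(p3,d6) ✓  (c2,d2,p2)→practised(p2,d2) ✗  (c2,d6,p2)→practised(p2,d6) ✓  (c3,d1,p3)→practised(p3,d1) ✗  (c3,d3,p2)→practised(p2,d3) ✗  (c3,d3,p3)→practised(p3,d3) ✓  (c3,d4,p2)→practised(p2,d4) ✓  (c3,d5,p1)→practised(p1,d5) ✓  (c3,d6,p1)→practised(p1,d6) ✓  (c3,d6,p3)→practised(p3,d6) ✓  (c4,d2,p4)→practised(p4,d2) ✓  (c4,d3,p1)→practised(p1,d3) ✓  (c4,d3,p2)→practised(p2,d3) ✗  (c4,d4,p3)→practised(p3,d4) ✓
Counterexamples (restrictor triples failing the scope): 4.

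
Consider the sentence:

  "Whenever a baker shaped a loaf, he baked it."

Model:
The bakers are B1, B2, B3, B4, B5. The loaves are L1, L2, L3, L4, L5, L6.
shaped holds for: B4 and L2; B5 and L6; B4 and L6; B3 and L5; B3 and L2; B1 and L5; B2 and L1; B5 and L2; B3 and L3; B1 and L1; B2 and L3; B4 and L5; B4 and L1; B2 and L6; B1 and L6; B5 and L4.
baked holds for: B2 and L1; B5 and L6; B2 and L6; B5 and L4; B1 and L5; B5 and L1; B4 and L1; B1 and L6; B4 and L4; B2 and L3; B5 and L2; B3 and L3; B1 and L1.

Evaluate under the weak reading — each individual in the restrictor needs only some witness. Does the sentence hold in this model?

True

"it" takes "a loaf" as antecedent — a donkey pronoun bound across the clause boundary.
Weak reading: every baker b with some shaped-loaf has at least one shaped-loaf l such that baked(b,l).
Per baker: B1:✓  B2:✓  B3:✓  B4:✓  B5:✓
Every baker in the restrictor has a witness.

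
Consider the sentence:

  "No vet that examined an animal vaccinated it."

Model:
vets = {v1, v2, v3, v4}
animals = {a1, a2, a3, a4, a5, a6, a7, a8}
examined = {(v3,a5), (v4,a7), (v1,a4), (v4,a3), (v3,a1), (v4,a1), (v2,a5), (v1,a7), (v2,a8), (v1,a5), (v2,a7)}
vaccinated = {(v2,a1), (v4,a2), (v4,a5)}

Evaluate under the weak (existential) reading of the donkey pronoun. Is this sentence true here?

"it" takes "an animal" as antecedent — a donkey pronoun bound across the clause boundary.
Truth condition: for no (v,a) with examined(v,a) does vaccinated(v,a) hold.
Restrictor pairs — does the scope hold? (v1,a4):fails  (v1,a5):fails  (v1,a7):fails  (v2,a5):fails  (v2,a7):fails  (v2,a8):fails  (v3,a1):fails  (v3,a5):fails  (v4,a1):fails  (v4,a3):fails  (v4,a7):fails
Scope holds for no restrictor pair, so the sentence is true.

True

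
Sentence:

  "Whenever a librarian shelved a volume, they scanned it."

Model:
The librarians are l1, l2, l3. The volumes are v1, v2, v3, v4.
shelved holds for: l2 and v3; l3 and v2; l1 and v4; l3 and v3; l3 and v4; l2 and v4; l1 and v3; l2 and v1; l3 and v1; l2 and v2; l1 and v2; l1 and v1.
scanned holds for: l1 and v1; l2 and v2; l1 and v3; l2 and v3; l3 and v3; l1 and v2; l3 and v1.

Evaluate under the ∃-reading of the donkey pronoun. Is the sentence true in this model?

"it" takes "a volume" as antecedent — a donkey pronoun bound across the clause boundary.
Weak reading: every librarian l with some shelved-volume has at least one shelved-volume v such that scanned(l,v).
Per librarian: l1:✓  l2:✓  l3:✓
Every librarian in the restrictor has a witness.

True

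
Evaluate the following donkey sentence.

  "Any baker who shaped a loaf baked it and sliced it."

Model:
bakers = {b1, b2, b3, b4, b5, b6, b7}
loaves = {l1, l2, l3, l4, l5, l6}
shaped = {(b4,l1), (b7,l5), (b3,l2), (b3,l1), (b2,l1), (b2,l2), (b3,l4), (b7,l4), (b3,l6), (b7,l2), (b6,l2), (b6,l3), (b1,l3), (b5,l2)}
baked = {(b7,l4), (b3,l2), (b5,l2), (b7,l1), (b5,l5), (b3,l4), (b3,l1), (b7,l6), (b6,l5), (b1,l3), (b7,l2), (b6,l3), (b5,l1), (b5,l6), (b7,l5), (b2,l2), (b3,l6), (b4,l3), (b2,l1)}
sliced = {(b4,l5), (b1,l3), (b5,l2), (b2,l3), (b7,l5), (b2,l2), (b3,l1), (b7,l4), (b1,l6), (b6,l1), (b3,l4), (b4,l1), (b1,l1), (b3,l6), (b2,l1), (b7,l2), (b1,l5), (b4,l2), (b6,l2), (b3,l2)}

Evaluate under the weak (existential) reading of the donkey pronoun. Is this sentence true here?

"it" takes "a loaf" as antecedent — a donkey pronoun bound across the clause boundary.
Weak reading: every baker b with some shaped-loaf has at least one shaped-loaf l such that baked(b,l) ∧ sliced(b,l).
Per baker: b1:✓  b2:✓  b3:✓  b4:✗  b5:✓  b6:✗  b7:✓
b4 has no witness among its shaped-loaves.

False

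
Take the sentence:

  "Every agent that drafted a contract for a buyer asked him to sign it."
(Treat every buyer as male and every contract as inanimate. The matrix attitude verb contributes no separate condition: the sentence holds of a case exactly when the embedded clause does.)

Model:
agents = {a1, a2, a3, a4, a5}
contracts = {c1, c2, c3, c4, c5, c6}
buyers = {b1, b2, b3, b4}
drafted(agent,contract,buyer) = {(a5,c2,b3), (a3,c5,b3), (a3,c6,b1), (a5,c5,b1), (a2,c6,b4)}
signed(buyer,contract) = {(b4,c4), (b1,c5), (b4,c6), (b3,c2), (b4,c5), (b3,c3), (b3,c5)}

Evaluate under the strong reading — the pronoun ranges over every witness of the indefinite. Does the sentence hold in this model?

"him" takes "a buyer" as antecedent and "it" takes "a contract"; both are donkey pronouns co-varying with the restrictor.
Strong reading: for every (a,c,b) with drafted(a,c,b), signed(b,c).
Restrictor triples: (a2,c6,b4)→signed(b4,c6) ✓  (a3,c5,b3)→signed(b3,c5) ✓  (a3,c6,b1)→signed(b1,c6) ✗  (a5,c2,b3)→signed(b3,c2) ✓  (a5,c5,b1)→signed(b1,c5) ✓
Counterexample: (a3,c6,b1) — signed(b1,c6) does not hold.

False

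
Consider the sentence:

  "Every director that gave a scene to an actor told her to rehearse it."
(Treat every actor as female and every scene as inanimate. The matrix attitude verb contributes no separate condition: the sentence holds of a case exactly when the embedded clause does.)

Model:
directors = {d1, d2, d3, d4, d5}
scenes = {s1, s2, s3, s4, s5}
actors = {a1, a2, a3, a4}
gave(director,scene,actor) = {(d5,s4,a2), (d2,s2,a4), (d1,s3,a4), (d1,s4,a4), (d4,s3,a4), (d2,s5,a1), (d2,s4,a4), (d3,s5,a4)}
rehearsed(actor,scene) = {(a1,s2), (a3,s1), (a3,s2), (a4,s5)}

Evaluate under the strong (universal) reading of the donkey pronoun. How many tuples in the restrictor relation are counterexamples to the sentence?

7

"her" takes "an actor" as antecedent and "it" takes "a scene"; both are donkey pronouns co-varying with the restrictor.
Strong reading: for every (d,s,a) with gave(d,s,a), rehearsed(a,s).
Restrictor triples: (d1,s3,a4)→rehearsed(a4,s3) ✗  (d1,s4,a4)→rehearsed(a4,s4) ✗  (d2,s2,a4)→rehearsed(a4,s2) ✗  (d2,s4,a4)→rehearsed(a4,s4) ✗  (d2,s5,a1)→rehearsed(a1,s5) ✗  (d3,s5,a4)→rehearsed(a4,s5) ✓  (d4,s3,a4)→rehearsed(a4,s3) ✗  (d5,s4,a2)→rehearsed(a2,s4) ✗
Counterexamples (restrictor triples failing the scope): 7.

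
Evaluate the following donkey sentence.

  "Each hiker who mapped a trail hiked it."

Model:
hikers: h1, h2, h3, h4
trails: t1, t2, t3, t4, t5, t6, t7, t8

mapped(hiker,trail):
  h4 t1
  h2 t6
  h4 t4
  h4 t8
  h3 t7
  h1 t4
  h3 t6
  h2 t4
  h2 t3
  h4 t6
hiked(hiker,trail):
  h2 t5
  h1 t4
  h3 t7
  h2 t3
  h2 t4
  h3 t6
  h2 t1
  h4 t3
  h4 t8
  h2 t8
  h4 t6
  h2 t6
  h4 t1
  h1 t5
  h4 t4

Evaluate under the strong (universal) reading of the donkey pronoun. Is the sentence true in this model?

"it" takes "a trail" as antecedent — a donkey pronoun bound across the clause boundary.
Strong reading: for every (h,t) with mapped(h,t), hiked(h,t).
Restrictor pairs: (h1,t4) ✓  (h2,t3) ✓  (h2,t4) ✓  (h2,t6) ✓  (h3,t6) ✓  (h3,t7) ✓  (h4,t1) ✓  (h4,t4) ✓  (h4,t6) ✓  (h4,t8) ✓
Every restrictor pair satisfies the scope.

True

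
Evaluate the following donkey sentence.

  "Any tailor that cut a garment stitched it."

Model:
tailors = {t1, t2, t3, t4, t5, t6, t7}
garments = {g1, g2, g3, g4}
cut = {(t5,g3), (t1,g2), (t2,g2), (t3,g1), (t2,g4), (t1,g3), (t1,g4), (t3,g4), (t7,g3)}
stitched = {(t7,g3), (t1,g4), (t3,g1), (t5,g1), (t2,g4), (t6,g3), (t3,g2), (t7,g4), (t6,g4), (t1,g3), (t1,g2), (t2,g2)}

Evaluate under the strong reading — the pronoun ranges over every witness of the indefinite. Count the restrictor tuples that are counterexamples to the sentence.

2

"it" takes "a garment" as antecedent — a donkey pronoun bound across the clause boundary.
Strong reading: for every (t,g) with cut(t,g), stitched(t,g).
Restrictor pairs: (t1,g2) ✓  (t1,g3) ✓  (t1,g4) ✓  (t2,g2) ✓  (t2,g4) ✓  (t3,g1) ✓  (t3,g4) ✗  (t5,g3) ✗  (t7,g3) ✓
Counterexamples (restrictor pairs failing the scope): 2.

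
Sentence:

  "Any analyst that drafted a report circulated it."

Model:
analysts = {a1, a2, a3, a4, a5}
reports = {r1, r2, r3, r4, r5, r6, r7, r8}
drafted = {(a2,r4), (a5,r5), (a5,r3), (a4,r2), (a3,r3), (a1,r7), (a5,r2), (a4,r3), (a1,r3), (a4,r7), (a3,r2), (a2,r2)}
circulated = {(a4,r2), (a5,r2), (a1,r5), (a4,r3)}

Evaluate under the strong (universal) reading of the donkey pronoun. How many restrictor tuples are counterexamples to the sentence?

9

"it" takes "a report" as antecedent — a donkey pronoun bound across the clause boundary.
Strong reading: for every (a,r) with drafted(a,r), circulated(a,r).
Restrictor pairs: (a1,r3) ✗  (a1,r7) ✗  (a2,r2) ✗  (a2,r4) ✗  (a3,r2) ✗  (a3,r3) ✗  (a4,r2) ✓  (a4,r3) ✓  (a4,r7) ✗  (a5,r2) ✓  (a5,r3) ✗  (a5,r5) ✗
Counterexamples (restrictor pairs failing the scope): 9.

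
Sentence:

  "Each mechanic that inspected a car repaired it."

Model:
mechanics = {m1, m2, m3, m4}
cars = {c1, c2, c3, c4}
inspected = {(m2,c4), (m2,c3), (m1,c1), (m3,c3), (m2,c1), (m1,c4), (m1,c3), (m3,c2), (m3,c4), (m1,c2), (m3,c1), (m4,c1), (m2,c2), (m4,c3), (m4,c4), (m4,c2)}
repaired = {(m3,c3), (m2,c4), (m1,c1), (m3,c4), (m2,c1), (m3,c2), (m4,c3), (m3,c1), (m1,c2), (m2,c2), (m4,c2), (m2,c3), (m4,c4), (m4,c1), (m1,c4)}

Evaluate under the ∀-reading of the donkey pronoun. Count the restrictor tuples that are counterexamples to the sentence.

"it" takes "a car" as antecedent — a donkey pronoun bound across the clause boundary.
Strong reading: for every (m,c) with inspected(m,c), repaired(m,c).
Restrictor pairs: (m1,c1) ✓  (m1,c2) ✓  (m1,c3) ✗  (m1,c4) ✓  (m2,c1) ✓  (m2,c2) ✓  (m2,c3) ✓  (m2,c4) ✓  (m3,c1) ✓  (m3,c2) ✓  (m3,c3) ✓  (m3,c4) ✓  (m4,c1) ✓  (m4,c2) ✓  (m4,c3) ✓  (m4,c4) ✓
Counterexamples (restrictor pairs failing the scope): 1.

1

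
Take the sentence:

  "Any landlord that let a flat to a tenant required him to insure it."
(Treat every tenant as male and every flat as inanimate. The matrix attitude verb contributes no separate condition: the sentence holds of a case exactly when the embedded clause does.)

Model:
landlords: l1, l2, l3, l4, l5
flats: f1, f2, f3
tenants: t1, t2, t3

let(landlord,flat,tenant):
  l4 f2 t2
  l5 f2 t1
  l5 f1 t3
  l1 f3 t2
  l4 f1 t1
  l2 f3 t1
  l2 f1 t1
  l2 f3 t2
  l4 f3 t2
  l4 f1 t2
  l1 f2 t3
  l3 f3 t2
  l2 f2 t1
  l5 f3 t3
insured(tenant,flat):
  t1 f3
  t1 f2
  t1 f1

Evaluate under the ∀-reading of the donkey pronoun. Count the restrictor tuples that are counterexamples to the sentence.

9

"him" takes "a tenant" as antecedent and "it" takes "a flat"; both are donkey pronouns co-varying with the restrictor.
Strong reading: for every (l,f,t) with let(l,f,t), insured(t,f).
Restrictor triples: (l1,f2,t3)→insured(t3,f2) ✗  (l1,f3,t2)→insured(t2,f3) ✗  (l2,f1,t1)→insured(t1,f1) ✓  (l2,f2,t1)→insured(t1,f2) ✓  (l2,f3,t1)→insured(t1,f3) ✓  (l2,f3,t2)→insured(t2,f3) ✗  (l3,f3,t2)→insured(t2,f3) ✗  (l4,f1,t1)→insured(t1,f1) ✓  (l4,f1,t2)→insured(t2,f1) ✗  (l4,f2,t2)→insured(t2,f2) ✗  (l4,f3,t2)→insured(t2,f3) ✗  (l5,f1,t3)→insured(t3,f1) ✗  (l5,f2,t1)→insured(t1,f2) ✓  (l5,f3,t3)→insured(t3,f3) ✗
Counterexamples (restrictor triples failing the scope): 9.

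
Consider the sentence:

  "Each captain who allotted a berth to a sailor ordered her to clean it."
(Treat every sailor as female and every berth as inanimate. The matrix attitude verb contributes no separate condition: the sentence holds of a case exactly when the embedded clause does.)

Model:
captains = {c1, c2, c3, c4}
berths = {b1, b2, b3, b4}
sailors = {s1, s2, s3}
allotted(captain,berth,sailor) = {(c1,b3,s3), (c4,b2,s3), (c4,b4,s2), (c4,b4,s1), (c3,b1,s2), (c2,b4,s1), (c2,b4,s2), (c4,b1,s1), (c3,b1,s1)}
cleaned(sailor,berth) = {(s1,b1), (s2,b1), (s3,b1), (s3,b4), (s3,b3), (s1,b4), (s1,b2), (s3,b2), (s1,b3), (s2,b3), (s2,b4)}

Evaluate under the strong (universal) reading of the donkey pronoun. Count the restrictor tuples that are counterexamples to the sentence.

0

"her" takes "a sailor" as antecedent and "it" takes "a berth"; both are donkey pronouns co-varying with the restrictor.
Strong reading: for every (c,b,s) with allotted(c,b,s), cleaned(s,b).
Restrictor triples: (c1,b3,s3)→cleaned(s3,b3) ✓  (c2,b4,s1)→cleaned(s1,b4) ✓  (c2,b4,s2)→cleaned(s2,b4) ✓  (c3,b1,s1)→cleaned(s1,b1) ✓  (c3,b1,s2)→cleaned(s2,b1) ✓  (c4,b1,s1)→cleaned(s1,b1) ✓  (c4,b2,s3)→cleaned(s3,b2) ✓  (c4,b4,s1)→cleaned(s1,b4) ✓  (c4,b4,s2)→cleaned(s2,b4) ✓
Counterexamples (restrictor triples failing the scope): 0.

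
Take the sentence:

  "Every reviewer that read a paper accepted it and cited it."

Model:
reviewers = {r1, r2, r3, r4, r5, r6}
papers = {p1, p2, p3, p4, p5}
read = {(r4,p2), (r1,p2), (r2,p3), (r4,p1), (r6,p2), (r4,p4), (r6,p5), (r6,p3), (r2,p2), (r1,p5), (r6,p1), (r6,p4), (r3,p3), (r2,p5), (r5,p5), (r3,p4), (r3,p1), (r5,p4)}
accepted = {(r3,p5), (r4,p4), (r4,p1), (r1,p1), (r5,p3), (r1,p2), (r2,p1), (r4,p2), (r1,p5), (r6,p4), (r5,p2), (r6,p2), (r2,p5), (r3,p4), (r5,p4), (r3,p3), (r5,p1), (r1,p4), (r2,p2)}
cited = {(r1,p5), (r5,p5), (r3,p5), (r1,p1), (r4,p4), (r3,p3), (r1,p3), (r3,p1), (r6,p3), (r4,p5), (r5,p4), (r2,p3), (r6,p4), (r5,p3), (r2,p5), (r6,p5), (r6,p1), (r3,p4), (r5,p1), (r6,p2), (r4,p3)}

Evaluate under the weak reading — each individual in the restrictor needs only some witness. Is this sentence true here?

"it" takes "a paper" as antecedent — a donkey pronoun bound across the clause boundary.
Weak reading: every reviewer r with some read-paper has at least one read-paper p such that accepted(r,p) ∧ cited(r,p).
Per reviewer: r1:✓  r2:✓  r3:✓  r4:✓  r5:✓  r6:✓
Every reviewer in the restrictor has a witness.

True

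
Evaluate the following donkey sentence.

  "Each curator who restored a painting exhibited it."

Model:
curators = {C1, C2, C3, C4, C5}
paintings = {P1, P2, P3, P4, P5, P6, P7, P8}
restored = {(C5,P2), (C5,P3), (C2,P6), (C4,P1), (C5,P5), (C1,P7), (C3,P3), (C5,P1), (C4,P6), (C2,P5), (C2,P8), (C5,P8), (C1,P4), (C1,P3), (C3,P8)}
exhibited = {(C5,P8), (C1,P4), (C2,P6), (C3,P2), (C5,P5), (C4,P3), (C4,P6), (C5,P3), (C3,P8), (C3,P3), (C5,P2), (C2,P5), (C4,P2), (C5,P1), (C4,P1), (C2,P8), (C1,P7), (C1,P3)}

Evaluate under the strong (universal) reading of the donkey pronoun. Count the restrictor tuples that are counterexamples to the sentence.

"it" takes "a painting" as antecedent — a donkey pronoun bound across the clause boundary.
Strong reading: for every (c,p) with restored(c,p), exhibited(c,p).
Restrictor pairs: (C1,P3) ✓  (C1,P4) ✓  (C1,P7) ✓  (C2,P5) ✓  (C2,P6) ✓  (C2,P8) ✓  (C3,P3) ✓  (C3,P8) ✓  (C4,P1) ✓  (C4,P6) ✓  (C5,P1) ✓  (C5,P2) ✓  (C5,P3) ✓  (C5,P5) ✓  (C5,P8) ✓
Counterexamples (restrictor pairs failing the scope): 0.

0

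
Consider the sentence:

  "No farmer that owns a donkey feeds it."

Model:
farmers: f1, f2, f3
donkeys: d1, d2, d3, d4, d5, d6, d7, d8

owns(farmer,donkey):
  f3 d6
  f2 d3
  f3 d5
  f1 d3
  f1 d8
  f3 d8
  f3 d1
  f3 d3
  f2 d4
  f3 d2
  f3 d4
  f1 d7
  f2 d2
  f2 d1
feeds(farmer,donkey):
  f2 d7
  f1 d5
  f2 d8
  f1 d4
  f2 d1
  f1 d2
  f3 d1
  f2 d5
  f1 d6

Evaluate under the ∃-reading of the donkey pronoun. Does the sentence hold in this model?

False

"it" takes "a donkey" as antecedent — a donkey pronoun bound across the clause boundary.
Truth condition: for no (f,d) with owns(f,d) does feeds(f,d) hold.
Restrictor pairs — does the scope hold? (f1,d3):fails  (f1,d7):fails  (f1,d8):fails  (f2,d1):holds  (f2,d2):fails  (f2,d3):fails  (f2,d4):fails  (f3,d1):holds  (f3,d2):fails  (f3,d3):fails  (f3,d4):fails  (f3,d5):fails  (f3,d6):fails  (f3,d8):fails
Scope holds for 2 pair(s), so the sentence is false.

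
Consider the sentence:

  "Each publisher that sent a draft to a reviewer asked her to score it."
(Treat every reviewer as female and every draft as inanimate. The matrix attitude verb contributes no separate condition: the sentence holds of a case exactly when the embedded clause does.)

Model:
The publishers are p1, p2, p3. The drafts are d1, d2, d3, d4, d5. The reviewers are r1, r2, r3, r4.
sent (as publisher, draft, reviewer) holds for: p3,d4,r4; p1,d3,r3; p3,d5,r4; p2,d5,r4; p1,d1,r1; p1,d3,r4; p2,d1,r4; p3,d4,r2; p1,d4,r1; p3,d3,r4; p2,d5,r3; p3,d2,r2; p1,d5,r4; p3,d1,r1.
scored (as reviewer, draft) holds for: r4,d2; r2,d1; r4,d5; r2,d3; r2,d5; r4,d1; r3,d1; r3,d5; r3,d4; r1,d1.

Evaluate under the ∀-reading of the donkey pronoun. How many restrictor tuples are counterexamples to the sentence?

7

"her" takes "a reviewer" as antecedent and "it" takes "a draft"; both are donkey pronouns co-varying with the restrictor.
Strong reading: for every (p,d,r) with sent(p,d,r), scored(r,d).
Restrictor triples: (p1,d1,r1)→scored(r1,d1) ✓  (p1,d3,r3)→scored(r3,d3) ✗  (p1,d3,r4)→scored(r4,d3) ✗  (p1,d4,r1)→scored(r1,d4) ✗  (p1,d5,r4)→scored(r4,d5) ✓  (p2,d1,r4)→scored(r4,d1) ✓  (p2,d5,r3)→scored(r3,d5) ✓  (p2,d5,r4)→scored(r4,d5) ✓  (p3,d1,r1)→scored(r1,d1) ✓  (p3,d2,r2)→scored(r2,d2) ✗  (p3,d3,r4)→scored(r4,d3) ✗  (p3,d4,r2)→scored(r2,d4) ✗  (p3,d4,r4)→scored(r4,d4) ✗  (p3,d5,r4)→scored(r4,d5) ✓
Counterexamples (restrictor triples failing the scope): 7.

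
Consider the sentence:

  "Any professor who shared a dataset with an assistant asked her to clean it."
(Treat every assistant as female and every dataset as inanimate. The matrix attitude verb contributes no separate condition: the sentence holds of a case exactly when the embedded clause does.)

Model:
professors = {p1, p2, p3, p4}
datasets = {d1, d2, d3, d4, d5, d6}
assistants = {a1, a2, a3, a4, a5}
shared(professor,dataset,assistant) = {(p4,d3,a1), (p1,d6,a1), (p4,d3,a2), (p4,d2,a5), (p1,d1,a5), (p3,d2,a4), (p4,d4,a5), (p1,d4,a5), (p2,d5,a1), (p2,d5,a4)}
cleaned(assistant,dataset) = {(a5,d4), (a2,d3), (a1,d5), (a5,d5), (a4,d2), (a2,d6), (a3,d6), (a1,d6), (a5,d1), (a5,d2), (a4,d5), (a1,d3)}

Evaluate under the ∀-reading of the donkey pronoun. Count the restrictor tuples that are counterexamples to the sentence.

0

"her" takes "an assistant" as antecedent and "it" takes "a dataset"; both are donkey pronouns co-varying with the restrictor.
Strong reading: for every (p,d,a) with shared(p,d,a), cleaned(a,d).
Restrictor triples: (p1,d1,a5)→cleaned(a5,d1) ✓  (p1,d4,a5)→cleaned(a5,d4) ✓  (p1,d6,a1)→cleaned(a1,d6) ✓  (p2,d5,a1)→cleaned(a1,d5) ✓  (p2,d5,a4)→cleaned(a4,d5) ✓  (p3,d2,a4)→cleaned(a4,d2) ✓  (p4,d2,a5)→cleaned(a5,d2) ✓  (p4,d3,a1)→cleaned(a1,d3) ✓  (p4,d3,a2)→cleaned(a2,d3) ✓  (p4,d4,a5)→cleaned(a5,d4) ✓
Counterexamples (restrictor triples failing the scope): 0.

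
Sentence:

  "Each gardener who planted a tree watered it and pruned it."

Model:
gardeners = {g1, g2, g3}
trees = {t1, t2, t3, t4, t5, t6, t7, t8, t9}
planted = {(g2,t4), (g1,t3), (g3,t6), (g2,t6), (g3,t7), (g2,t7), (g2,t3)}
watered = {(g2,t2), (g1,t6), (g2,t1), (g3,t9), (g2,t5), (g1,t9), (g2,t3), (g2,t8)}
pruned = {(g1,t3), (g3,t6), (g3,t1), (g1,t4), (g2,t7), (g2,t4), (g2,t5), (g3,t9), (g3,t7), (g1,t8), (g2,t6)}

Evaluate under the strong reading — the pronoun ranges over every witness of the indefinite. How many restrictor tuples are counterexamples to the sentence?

7

"it" takes "a tree" as antecedent — a donkey pronoun bound across the clause boundary.
Strong reading: for every (g,t) with planted(g,t), watered(g,t) ∧ pruned(g,t).
Restrictor pairs: (g1,t3) ✗  (g2,t3) ✗  (g2,t4) ✗  (g2,t6) ✗  (g2,t7) ✗  (g3,t6) ✗  (g3,t7) ✗
Counterexamples (restrictor pairs failing the scope): 7.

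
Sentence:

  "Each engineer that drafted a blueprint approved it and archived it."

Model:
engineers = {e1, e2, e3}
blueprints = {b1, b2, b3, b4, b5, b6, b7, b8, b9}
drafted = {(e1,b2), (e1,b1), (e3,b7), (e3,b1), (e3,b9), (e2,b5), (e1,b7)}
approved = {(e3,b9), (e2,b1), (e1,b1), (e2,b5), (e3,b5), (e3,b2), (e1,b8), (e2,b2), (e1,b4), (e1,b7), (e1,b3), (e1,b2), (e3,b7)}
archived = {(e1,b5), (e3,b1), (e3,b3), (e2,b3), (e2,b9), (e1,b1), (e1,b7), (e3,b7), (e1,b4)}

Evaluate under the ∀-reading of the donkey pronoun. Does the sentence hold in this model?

"it" takes "a blueprint" as antecedent — a donkey pronoun bound across the clause boundary.
Strong reading: for every (e,b) with drafted(e,b), approved(e,b) ∧ archived(e,b).
Restrictor pairs: (e1,b1) ✓  (e1,b2) ✗  (e1,b7) ✓  (e2,b5) ✗  (e3,b1) ✗  (e3,b7) ✓  (e3,b9) ✗
Counterexample: (e1,b2) is in drafted but fails the scope.

False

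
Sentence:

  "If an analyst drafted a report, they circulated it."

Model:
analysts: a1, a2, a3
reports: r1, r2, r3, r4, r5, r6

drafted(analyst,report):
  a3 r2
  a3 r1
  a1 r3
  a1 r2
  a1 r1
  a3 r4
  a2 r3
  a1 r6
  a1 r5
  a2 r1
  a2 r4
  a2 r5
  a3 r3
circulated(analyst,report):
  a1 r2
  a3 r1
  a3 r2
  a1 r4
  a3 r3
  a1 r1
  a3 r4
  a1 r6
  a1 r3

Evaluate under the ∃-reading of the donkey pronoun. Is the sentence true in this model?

"it" takes "a report" as antecedent — a donkey pronoun bound across the clause boundary.
Weak reading: every analyst a with some drafted-report has at least one drafted-report r such that circulated(a,r).
Per analyst: a1:✓  a2:✗  a3:✓
a2 has no witness among its drafted-reports.

False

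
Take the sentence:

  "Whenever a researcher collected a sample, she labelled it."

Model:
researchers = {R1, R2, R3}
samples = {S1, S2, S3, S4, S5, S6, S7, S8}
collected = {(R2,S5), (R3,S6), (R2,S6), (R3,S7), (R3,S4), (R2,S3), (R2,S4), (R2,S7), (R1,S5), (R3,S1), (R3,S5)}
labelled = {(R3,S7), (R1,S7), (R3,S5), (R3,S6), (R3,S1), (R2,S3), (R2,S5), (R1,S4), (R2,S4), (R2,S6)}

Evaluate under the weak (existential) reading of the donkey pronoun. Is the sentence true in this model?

"it" takes "a sample" as antecedent — a donkey pronoun bound across the clause boundary.
Weak reading: every researcher r with some collected-sample has at least one collected-sample s such that labelled(r,s).
Per researcher: R1:✗  R2:✓  R3:✓
R1 has no witness among its collected-samples.

False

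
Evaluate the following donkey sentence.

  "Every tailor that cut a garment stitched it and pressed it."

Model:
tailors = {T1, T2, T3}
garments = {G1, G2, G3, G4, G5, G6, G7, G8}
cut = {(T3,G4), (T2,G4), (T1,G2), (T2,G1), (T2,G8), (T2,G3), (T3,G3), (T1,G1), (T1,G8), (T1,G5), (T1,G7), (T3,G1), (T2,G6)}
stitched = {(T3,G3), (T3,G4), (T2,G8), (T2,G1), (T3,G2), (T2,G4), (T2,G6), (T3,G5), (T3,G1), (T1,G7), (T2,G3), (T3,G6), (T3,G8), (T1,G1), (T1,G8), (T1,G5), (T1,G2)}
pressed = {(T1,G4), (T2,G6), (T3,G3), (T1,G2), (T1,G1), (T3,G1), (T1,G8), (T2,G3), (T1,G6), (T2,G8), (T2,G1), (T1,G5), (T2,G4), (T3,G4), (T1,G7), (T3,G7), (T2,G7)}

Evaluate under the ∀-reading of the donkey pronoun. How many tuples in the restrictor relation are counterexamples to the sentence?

0

"it" takes "a garment" as antecedent — a donkey pronoun bound across the clause boundary.
Strong reading: for every (t,g) with cut(t,g), stitched(t,g) ∧ pressed(t,g).
Restrictor pairs: (T1,G1) ✓  (T1,G2) ✓  (T1,G5) ✓  (T1,G7) ✓  (T1,G8) ✓  (T2,G1) ✓  (T2,G3) ✓  (T2,G4) ✓  (T2,G6) ✓  (T2,G8) ✓  (T3,G1) ✓  (T3,G3) ✓  (T3,G4) ✓
Counterexamples (restrictor pairs failing the scope): 0.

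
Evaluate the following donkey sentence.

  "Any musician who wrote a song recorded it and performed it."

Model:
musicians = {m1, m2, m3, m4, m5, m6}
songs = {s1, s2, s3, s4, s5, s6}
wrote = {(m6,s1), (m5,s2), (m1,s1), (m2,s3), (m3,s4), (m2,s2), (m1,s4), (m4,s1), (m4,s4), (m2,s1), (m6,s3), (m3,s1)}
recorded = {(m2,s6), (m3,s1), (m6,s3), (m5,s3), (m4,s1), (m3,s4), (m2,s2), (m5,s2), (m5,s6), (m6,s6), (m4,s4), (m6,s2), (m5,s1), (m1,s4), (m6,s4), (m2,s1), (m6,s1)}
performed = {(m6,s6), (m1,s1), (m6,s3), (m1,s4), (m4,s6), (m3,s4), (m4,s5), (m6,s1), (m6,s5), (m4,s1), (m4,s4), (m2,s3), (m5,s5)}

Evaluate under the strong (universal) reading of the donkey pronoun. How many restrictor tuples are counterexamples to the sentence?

6

"it" takes "a song" as antecedent — a donkey pronoun bound across the clause boundary.
Strong reading: for every (m,s) with wrote(m,s), recorded(m,s) ∧ performed(m,s).
Restrictor pairs: (m1,s1) ✗  (m1,s4) ✓  (m2,s1) ✗  (m2,s2) ✗  (m2,s3) ✗  (m3,s1) ✗  (m3,s4) ✓  (m4,s1) ✓  (m4,s4) ✓  (m5,s2) ✗  (m6,s1) ✓  (m6,s3) ✓
Counterexamples (restrictor pairs failing the scope): 6.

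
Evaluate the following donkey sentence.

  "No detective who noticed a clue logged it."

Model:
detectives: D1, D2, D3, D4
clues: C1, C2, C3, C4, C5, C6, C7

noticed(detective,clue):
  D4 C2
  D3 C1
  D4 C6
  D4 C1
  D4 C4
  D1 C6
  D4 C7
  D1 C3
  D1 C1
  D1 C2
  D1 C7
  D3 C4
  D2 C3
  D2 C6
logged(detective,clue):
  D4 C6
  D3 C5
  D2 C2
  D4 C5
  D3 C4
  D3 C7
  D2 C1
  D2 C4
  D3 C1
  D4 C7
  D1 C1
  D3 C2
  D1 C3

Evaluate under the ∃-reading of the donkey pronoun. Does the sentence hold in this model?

False

"it" takes "a clue" as antecedent — a donkey pronoun bound across the clause boundary.
Truth condition: for no (d,c) with noticed(d,c) does logged(d,c) hold.
Restrictor pairs — does the scope hold? (D1,C1):holds  (D1,C2):fails  (D1,C3):holds  (D1,C6):fails  (D1,C7):fails  (D2,C3):fails  (D2,C6):fails  (D3,C1):holds  (D3,C4):holds  (D4,C1):fails  (D4,C2):fails  (D4,C4):fails  (D4,C6):holds  (D4,C7):holds
Scope holds for 6 pair(s), so the sentence is false.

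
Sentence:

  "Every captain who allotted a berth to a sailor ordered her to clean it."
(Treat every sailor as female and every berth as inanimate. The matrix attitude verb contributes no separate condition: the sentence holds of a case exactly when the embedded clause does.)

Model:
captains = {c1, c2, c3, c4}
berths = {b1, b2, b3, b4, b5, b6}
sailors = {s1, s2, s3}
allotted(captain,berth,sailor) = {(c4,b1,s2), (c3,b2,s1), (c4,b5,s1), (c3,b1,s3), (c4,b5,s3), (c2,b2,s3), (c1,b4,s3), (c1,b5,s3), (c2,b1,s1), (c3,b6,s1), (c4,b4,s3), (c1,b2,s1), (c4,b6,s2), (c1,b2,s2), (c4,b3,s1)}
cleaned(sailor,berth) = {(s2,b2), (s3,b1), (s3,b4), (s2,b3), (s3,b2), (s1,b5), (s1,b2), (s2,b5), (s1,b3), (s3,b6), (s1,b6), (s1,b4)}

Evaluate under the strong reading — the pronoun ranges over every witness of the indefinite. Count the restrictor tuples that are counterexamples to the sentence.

5

"her" takes "a sailor" as antecedent and "it" takes "a berth"; both are donkey pronouns co-varying with the restrictor.
Strong reading: for every (c,b,s) with allotted(c,b,s), cleaned(s,b).
Restrictor triples: (c1,b2,s1)→cleaned(s1,b2) ✓  (c1,b2,s2)→cleaned(s2,b2) ✓  (c1,b4,s3)→cleaned(s3,b4) ✓  (c1,b5,s3)→cleaned(s3,b5) ✗  (c2,b1,s1)→cleaned(s1,b1) ✗  (c2,b2,s3)→cleaned(s3,b2) ✓  (c3,b1,s3)→cleaned(s3,b1) ✓  (c3,b2,s1)→cleaned(s1,b2) ✓  (c3,b6,s1)→cleaned(s1,b6) ✓  (c4,b1,s2)→cleaned(s2,b1) ✗  (c4,b3,s1)→cleaned(s1,b3) ✓  (c4,b4,s3)→cleaned(s3,b4) ✓  (c4,b5,s1)→cleaned(s1,b5) ✓  (c4,b5,s3)→cleaned(s3,b5) ✗  (c4,b6,s2)→cleaned(s2,b6) ✗
Counterexamples (restrictor triples failing the scope): 5.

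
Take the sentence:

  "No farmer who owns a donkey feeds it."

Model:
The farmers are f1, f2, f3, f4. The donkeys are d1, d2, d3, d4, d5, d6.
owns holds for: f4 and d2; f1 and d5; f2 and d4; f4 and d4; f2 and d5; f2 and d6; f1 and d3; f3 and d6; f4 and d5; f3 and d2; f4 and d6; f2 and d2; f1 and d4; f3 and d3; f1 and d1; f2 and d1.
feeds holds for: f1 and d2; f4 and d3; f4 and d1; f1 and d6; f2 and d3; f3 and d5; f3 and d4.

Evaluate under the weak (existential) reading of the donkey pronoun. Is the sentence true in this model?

True

"it" takes "a donkey" as antecedent — a donkey pronoun bound across the clause boundary.
Truth condition: for no (f,d) with owns(f,d) does feeds(f,d) hold.
Restrictor pairs — does the scope hold? (f1,d1):fails  (f1,d3):fails  (f1,d4):fails  (f1,d5):fails  (f2,d1):fails  (f2,d2):fails  (f2,d4):fails  (f2,d5):fails  (f2,d6):fails  (f3,d2):fails  (f3,d3):fails  (f3,d6):fails  (f4,d2):fails  (f4,d4):fails  (f4,d5):fails  (f4,d6):fails
Scope holds for no restrictor pair, so the sentence is true.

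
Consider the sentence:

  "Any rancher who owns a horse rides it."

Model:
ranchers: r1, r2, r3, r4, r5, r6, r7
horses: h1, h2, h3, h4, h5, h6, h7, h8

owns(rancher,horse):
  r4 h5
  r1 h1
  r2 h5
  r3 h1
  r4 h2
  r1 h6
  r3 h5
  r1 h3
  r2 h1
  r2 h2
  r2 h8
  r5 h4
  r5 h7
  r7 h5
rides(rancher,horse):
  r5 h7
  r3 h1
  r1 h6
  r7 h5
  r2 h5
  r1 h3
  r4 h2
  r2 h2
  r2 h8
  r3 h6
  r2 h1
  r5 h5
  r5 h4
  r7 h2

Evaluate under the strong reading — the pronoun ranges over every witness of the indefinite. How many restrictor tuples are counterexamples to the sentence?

"it" takes "a horse" as antecedent — a donkey pronoun bound across the clause boundary.
Strong reading: for every (r,h) with owns(r,h), rides(r,h).
Restrictor pairs: (r1,h1) ✗  (r1,h3) ✓  (r1,h6) ✓  (r2,h1) ✓  (r2,h2) ✓  (r2,h5) ✓  (r2,h8) ✓  (r3,h1) ✓  (r3,h5) ✗  (r4,h2) ✓  (r4,h5) ✗  (r5,h4) ✓  (r5,h7) ✓  (r7,h5) ✓
Counterexamples (restrictor pairs failing the scope): 3.

3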